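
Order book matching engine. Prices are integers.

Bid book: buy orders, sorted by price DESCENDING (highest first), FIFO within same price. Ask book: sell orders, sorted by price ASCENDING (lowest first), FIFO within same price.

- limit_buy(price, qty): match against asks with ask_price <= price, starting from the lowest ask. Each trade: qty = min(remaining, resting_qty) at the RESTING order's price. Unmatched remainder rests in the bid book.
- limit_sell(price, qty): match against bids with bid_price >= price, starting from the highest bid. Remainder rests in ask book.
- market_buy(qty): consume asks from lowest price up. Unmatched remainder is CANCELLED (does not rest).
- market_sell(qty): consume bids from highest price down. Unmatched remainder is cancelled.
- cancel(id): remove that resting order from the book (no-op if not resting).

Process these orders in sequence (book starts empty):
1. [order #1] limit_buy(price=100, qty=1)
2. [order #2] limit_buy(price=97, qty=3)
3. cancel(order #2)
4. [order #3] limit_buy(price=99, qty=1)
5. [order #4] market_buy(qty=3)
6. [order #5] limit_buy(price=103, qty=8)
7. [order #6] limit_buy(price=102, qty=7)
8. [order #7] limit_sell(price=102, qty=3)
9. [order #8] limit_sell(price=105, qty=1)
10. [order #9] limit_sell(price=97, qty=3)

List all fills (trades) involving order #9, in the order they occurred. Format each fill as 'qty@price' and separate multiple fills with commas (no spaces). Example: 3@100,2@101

Answer: 3@103

Derivation:
After op 1 [order #1] limit_buy(price=100, qty=1): fills=none; bids=[#1:1@100] asks=[-]
After op 2 [order #2] limit_buy(price=97, qty=3): fills=none; bids=[#1:1@100 #2:3@97] asks=[-]
After op 3 cancel(order #2): fills=none; bids=[#1:1@100] asks=[-]
After op 4 [order #3] limit_buy(price=99, qty=1): fills=none; bids=[#1:1@100 #3:1@99] asks=[-]
After op 5 [order #4] market_buy(qty=3): fills=none; bids=[#1:1@100 #3:1@99] asks=[-]
After op 6 [order #5] limit_buy(price=103, qty=8): fills=none; bids=[#5:8@103 #1:1@100 #3:1@99] asks=[-]
After op 7 [order #6] limit_buy(price=102, qty=7): fills=none; bids=[#5:8@103 #6:7@102 #1:1@100 #3:1@99] asks=[-]
After op 8 [order #7] limit_sell(price=102, qty=3): fills=#5x#7:3@103; bids=[#5:5@103 #6:7@102 #1:1@100 #3:1@99] asks=[-]
After op 9 [order #8] limit_sell(price=105, qty=1): fills=none; bids=[#5:5@103 #6:7@102 #1:1@100 #3:1@99] asks=[#8:1@105]
After op 10 [order #9] limit_sell(price=97, qty=3): fills=#5x#9:3@103; bids=[#5:2@103 #6:7@102 #1:1@100 #3:1@99] asks=[#8:1@105]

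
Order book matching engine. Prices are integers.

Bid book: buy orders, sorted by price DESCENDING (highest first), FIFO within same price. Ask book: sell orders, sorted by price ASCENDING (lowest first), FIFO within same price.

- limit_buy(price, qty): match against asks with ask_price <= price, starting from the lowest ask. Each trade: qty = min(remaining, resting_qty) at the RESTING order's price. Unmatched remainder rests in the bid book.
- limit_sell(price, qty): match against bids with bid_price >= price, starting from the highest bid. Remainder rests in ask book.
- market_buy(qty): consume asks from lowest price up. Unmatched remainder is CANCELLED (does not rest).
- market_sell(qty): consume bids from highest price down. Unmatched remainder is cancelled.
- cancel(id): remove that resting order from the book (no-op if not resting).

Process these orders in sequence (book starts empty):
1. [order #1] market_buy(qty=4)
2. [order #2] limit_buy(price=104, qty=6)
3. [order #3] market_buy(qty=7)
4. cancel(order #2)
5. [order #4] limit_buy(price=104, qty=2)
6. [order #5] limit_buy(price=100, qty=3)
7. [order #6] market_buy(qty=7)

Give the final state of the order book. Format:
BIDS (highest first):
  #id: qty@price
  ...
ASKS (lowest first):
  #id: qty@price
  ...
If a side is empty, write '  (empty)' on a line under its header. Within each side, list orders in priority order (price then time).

After op 1 [order #1] market_buy(qty=4): fills=none; bids=[-] asks=[-]
After op 2 [order #2] limit_buy(price=104, qty=6): fills=none; bids=[#2:6@104] asks=[-]
After op 3 [order #3] market_buy(qty=7): fills=none; bids=[#2:6@104] asks=[-]
After op 4 cancel(order #2): fills=none; bids=[-] asks=[-]
After op 5 [order #4] limit_buy(price=104, qty=2): fills=none; bids=[#4:2@104] asks=[-]
After op 6 [order #5] limit_buy(price=100, qty=3): fills=none; bids=[#4:2@104 #5:3@100] asks=[-]
After op 7 [order #6] market_buy(qty=7): fills=none; bids=[#4:2@104 #5:3@100] asks=[-]

Answer: BIDS (highest first):
  #4: 2@104
  #5: 3@100
ASKS (lowest first):
  (empty)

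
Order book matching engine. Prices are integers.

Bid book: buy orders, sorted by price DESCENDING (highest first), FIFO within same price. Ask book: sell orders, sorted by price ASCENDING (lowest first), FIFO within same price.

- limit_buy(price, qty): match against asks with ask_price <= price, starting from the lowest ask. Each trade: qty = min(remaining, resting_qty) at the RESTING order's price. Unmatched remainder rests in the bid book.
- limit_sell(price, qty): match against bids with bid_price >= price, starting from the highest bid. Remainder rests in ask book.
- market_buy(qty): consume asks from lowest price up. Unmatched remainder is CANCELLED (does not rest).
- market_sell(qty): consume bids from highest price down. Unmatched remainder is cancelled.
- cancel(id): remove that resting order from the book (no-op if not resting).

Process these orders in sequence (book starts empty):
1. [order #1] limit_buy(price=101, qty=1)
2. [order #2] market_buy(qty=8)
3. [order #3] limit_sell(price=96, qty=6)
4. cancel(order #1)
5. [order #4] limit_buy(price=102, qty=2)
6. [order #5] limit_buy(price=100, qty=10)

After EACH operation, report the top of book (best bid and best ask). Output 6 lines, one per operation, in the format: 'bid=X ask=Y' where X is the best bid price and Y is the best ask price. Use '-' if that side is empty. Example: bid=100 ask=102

After op 1 [order #1] limit_buy(price=101, qty=1): fills=none; bids=[#1:1@101] asks=[-]
After op 2 [order #2] market_buy(qty=8): fills=none; bids=[#1:1@101] asks=[-]
After op 3 [order #3] limit_sell(price=96, qty=6): fills=#1x#3:1@101; bids=[-] asks=[#3:5@96]
After op 4 cancel(order #1): fills=none; bids=[-] asks=[#3:5@96]
After op 5 [order #4] limit_buy(price=102, qty=2): fills=#4x#3:2@96; bids=[-] asks=[#3:3@96]
After op 6 [order #5] limit_buy(price=100, qty=10): fills=#5x#3:3@96; bids=[#5:7@100] asks=[-]

Answer: bid=101 ask=-
bid=101 ask=-
bid=- ask=96
bid=- ask=96
bid=- ask=96
bid=100 ask=-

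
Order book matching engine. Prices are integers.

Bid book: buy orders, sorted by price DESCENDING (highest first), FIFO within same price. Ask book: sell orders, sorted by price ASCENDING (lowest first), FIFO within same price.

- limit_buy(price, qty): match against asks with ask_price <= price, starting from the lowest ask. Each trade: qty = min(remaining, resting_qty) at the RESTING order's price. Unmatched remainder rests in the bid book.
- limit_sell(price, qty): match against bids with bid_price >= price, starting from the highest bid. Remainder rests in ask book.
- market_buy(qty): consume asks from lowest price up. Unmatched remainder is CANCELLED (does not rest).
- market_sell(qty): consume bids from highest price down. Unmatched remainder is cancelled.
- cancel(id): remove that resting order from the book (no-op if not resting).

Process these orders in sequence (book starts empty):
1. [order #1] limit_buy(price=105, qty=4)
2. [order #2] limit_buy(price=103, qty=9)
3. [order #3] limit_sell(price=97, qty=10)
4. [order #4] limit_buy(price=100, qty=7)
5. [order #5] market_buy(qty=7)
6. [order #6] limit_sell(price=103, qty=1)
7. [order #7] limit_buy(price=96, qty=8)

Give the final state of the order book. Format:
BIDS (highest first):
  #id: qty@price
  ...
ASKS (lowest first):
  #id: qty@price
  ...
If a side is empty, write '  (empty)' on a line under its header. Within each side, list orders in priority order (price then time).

After op 1 [order #1] limit_buy(price=105, qty=4): fills=none; bids=[#1:4@105] asks=[-]
After op 2 [order #2] limit_buy(price=103, qty=9): fills=none; bids=[#1:4@105 #2:9@103] asks=[-]
After op 3 [order #3] limit_sell(price=97, qty=10): fills=#1x#3:4@105 #2x#3:6@103; bids=[#2:3@103] asks=[-]
After op 4 [order #4] limit_buy(price=100, qty=7): fills=none; bids=[#2:3@103 #4:7@100] asks=[-]
After op 5 [order #5] market_buy(qty=7): fills=none; bids=[#2:3@103 #4:7@100] asks=[-]
After op 6 [order #6] limit_sell(price=103, qty=1): fills=#2x#6:1@103; bids=[#2:2@103 #4:7@100] asks=[-]
After op 7 [order #7] limit_buy(price=96, qty=8): fills=none; bids=[#2:2@103 #4:7@100 #7:8@96] asks=[-]

Answer: BIDS (highest first):
  #2: 2@103
  #4: 7@100
  #7: 8@96
ASKS (lowest first):
  (empty)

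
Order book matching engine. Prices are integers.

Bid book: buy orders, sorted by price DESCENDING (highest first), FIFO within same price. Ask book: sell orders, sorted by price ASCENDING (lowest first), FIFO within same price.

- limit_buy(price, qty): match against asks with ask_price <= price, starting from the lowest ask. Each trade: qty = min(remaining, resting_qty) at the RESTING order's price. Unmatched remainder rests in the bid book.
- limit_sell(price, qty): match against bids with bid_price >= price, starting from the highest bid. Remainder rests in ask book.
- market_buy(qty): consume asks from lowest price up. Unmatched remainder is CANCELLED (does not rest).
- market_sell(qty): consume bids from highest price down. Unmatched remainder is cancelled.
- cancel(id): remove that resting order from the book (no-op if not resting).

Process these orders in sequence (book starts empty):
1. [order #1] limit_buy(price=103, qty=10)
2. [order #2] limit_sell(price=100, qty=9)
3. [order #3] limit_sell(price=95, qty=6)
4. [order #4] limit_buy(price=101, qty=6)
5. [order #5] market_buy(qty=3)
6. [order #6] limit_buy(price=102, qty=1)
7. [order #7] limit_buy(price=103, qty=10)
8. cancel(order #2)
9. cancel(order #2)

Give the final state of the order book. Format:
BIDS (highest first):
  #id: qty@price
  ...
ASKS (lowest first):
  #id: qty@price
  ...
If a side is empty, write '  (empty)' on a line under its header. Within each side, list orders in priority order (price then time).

Answer: BIDS (highest first):
  #7: 10@103
  #6: 1@102
  #4: 1@101
ASKS (lowest first):
  (empty)

Derivation:
After op 1 [order #1] limit_buy(price=103, qty=10): fills=none; bids=[#1:10@103] asks=[-]
After op 2 [order #2] limit_sell(price=100, qty=9): fills=#1x#2:9@103; bids=[#1:1@103] asks=[-]
After op 3 [order #3] limit_sell(price=95, qty=6): fills=#1x#3:1@103; bids=[-] asks=[#3:5@95]
After op 4 [order #4] limit_buy(price=101, qty=6): fills=#4x#3:5@95; bids=[#4:1@101] asks=[-]
After op 5 [order #5] market_buy(qty=3): fills=none; bids=[#4:1@101] asks=[-]
After op 6 [order #6] limit_buy(price=102, qty=1): fills=none; bids=[#6:1@102 #4:1@101] asks=[-]
After op 7 [order #7] limit_buy(price=103, qty=10): fills=none; bids=[#7:10@103 #6:1@102 #4:1@101] asks=[-]
After op 8 cancel(order #2): fills=none; bids=[#7:10@103 #6:1@102 #4:1@101] asks=[-]
After op 9 cancel(order #2): fills=none; bids=[#7:10@103 #6:1@102 #4:1@101] asks=[-]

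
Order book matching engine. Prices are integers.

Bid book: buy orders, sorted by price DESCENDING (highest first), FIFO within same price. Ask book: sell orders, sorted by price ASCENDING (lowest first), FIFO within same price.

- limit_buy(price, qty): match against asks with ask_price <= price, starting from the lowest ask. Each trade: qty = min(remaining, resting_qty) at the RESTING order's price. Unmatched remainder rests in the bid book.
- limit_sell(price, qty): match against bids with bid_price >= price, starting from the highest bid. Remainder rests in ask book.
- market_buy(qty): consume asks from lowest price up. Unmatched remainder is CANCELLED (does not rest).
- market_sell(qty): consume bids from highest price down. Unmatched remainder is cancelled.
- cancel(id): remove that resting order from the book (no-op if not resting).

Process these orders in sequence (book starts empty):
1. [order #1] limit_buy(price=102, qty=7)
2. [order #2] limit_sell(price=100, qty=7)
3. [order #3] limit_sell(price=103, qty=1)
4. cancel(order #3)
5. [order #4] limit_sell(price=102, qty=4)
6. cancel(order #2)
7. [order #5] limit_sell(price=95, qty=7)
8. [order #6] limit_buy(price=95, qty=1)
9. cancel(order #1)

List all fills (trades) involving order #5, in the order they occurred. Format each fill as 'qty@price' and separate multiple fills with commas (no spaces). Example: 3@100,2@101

Answer: 1@95

Derivation:
After op 1 [order #1] limit_buy(price=102, qty=7): fills=none; bids=[#1:7@102] asks=[-]
After op 2 [order #2] limit_sell(price=100, qty=7): fills=#1x#2:7@102; bids=[-] asks=[-]
After op 3 [order #3] limit_sell(price=103, qty=1): fills=none; bids=[-] asks=[#3:1@103]
After op 4 cancel(order #3): fills=none; bids=[-] asks=[-]
After op 5 [order #4] limit_sell(price=102, qty=4): fills=none; bids=[-] asks=[#4:4@102]
After op 6 cancel(order #2): fills=none; bids=[-] asks=[#4:4@102]
After op 7 [order #5] limit_sell(price=95, qty=7): fills=none; bids=[-] asks=[#5:7@95 #4:4@102]
After op 8 [order #6] limit_buy(price=95, qty=1): fills=#6x#5:1@95; bids=[-] asks=[#5:6@95 #4:4@102]
After op 9 cancel(order #1): fills=none; bids=[-] asks=[#5:6@95 #4:4@102]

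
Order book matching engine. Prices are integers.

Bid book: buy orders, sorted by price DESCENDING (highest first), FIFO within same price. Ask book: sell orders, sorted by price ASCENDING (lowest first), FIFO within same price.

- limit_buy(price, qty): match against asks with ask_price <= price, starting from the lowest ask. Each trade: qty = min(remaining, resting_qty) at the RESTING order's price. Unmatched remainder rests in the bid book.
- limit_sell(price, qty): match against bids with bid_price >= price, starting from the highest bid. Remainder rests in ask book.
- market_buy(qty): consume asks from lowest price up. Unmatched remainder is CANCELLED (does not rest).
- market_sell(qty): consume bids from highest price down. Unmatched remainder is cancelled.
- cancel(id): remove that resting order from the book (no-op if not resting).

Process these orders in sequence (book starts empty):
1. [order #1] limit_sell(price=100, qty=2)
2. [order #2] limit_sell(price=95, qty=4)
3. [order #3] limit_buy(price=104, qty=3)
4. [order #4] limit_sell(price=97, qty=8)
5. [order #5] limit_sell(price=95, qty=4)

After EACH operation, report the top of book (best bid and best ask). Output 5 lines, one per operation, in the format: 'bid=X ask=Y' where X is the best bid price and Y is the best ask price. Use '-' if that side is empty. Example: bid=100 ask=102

After op 1 [order #1] limit_sell(price=100, qty=2): fills=none; bids=[-] asks=[#1:2@100]
After op 2 [order #2] limit_sell(price=95, qty=4): fills=none; bids=[-] asks=[#2:4@95 #1:2@100]
After op 3 [order #3] limit_buy(price=104, qty=3): fills=#3x#2:3@95; bids=[-] asks=[#2:1@95 #1:2@100]
After op 4 [order #4] limit_sell(price=97, qty=8): fills=none; bids=[-] asks=[#2:1@95 #4:8@97 #1:2@100]
After op 5 [order #5] limit_sell(price=95, qty=4): fills=none; bids=[-] asks=[#2:1@95 #5:4@95 #4:8@97 #1:2@100]

Answer: bid=- ask=100
bid=- ask=95
bid=- ask=95
bid=- ask=95
bid=- ask=95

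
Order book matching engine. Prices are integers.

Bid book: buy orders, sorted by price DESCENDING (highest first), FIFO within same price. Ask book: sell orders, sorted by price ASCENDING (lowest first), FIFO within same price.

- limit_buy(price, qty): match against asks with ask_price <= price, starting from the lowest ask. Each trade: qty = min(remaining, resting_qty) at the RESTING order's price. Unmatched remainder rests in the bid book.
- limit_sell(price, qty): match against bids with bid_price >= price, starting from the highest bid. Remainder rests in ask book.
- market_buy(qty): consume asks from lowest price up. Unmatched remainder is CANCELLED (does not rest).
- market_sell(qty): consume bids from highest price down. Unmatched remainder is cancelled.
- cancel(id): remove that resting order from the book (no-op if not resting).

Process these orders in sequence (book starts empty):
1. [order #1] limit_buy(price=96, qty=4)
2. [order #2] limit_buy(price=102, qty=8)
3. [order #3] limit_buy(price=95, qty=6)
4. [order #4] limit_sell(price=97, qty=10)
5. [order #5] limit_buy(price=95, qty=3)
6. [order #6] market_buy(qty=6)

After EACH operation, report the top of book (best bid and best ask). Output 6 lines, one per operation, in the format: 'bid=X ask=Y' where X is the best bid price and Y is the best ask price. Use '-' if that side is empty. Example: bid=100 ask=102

Answer: bid=96 ask=-
bid=102 ask=-
bid=102 ask=-
bid=96 ask=97
bid=96 ask=97
bid=96 ask=-

Derivation:
After op 1 [order #1] limit_buy(price=96, qty=4): fills=none; bids=[#1:4@96] asks=[-]
After op 2 [order #2] limit_buy(price=102, qty=8): fills=none; bids=[#2:8@102 #1:4@96] asks=[-]
After op 3 [order #3] limit_buy(price=95, qty=6): fills=none; bids=[#2:8@102 #1:4@96 #3:6@95] asks=[-]
After op 4 [order #4] limit_sell(price=97, qty=10): fills=#2x#4:8@102; bids=[#1:4@96 #3:6@95] asks=[#4:2@97]
After op 5 [order #5] limit_buy(price=95, qty=3): fills=none; bids=[#1:4@96 #3:6@95 #5:3@95] asks=[#4:2@97]
After op 6 [order #6] market_buy(qty=6): fills=#6x#4:2@97; bids=[#1:4@96 #3:6@95 #5:3@95] asks=[-]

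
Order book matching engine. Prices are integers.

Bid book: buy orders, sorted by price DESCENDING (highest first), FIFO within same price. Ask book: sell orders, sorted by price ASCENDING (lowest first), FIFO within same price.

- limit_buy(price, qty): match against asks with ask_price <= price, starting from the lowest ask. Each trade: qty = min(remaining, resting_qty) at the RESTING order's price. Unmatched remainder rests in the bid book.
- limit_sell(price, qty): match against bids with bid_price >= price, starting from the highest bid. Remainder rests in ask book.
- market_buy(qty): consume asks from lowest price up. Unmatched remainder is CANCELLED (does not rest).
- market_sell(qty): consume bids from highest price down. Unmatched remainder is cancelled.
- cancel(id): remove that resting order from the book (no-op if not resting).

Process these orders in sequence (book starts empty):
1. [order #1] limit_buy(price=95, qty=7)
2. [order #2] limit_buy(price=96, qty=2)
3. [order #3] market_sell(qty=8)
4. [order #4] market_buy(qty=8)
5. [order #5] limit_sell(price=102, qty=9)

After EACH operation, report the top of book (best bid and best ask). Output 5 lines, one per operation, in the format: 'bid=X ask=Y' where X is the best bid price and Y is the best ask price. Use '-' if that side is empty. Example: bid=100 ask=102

Answer: bid=95 ask=-
bid=96 ask=-
bid=95 ask=-
bid=95 ask=-
bid=95 ask=102

Derivation:
After op 1 [order #1] limit_buy(price=95, qty=7): fills=none; bids=[#1:7@95] asks=[-]
After op 2 [order #2] limit_buy(price=96, qty=2): fills=none; bids=[#2:2@96 #1:7@95] asks=[-]
After op 3 [order #3] market_sell(qty=8): fills=#2x#3:2@96 #1x#3:6@95; bids=[#1:1@95] asks=[-]
After op 4 [order #4] market_buy(qty=8): fills=none; bids=[#1:1@95] asks=[-]
After op 5 [order #5] limit_sell(price=102, qty=9): fills=none; bids=[#1:1@95] asks=[#5:9@102]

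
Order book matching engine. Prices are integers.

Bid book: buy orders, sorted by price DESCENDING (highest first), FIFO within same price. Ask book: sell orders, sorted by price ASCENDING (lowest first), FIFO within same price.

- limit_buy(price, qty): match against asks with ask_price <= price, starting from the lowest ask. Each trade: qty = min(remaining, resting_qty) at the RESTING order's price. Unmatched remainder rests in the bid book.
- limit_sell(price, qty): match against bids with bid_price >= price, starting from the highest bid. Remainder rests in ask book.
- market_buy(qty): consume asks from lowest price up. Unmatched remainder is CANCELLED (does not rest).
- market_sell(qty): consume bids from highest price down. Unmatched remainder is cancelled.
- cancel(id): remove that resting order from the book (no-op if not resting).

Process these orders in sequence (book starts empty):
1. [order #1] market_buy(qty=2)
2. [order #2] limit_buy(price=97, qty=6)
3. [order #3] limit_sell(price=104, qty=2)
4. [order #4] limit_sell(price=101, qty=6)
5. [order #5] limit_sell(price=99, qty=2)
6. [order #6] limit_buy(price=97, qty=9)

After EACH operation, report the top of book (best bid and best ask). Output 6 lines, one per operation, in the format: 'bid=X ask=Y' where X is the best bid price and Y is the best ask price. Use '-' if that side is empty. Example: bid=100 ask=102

Answer: bid=- ask=-
bid=97 ask=-
bid=97 ask=104
bid=97 ask=101
bid=97 ask=99
bid=97 ask=99

Derivation:
After op 1 [order #1] market_buy(qty=2): fills=none; bids=[-] asks=[-]
After op 2 [order #2] limit_buy(price=97, qty=6): fills=none; bids=[#2:6@97] asks=[-]
After op 3 [order #3] limit_sell(price=104, qty=2): fills=none; bids=[#2:6@97] asks=[#3:2@104]
After op 4 [order #4] limit_sell(price=101, qty=6): fills=none; bids=[#2:6@97] asks=[#4:6@101 #3:2@104]
After op 5 [order #5] limit_sell(price=99, qty=2): fills=none; bids=[#2:6@97] asks=[#5:2@99 #4:6@101 #3:2@104]
After op 6 [order #6] limit_buy(price=97, qty=9): fills=none; bids=[#2:6@97 #6:9@97] asks=[#5:2@99 #4:6@101 #3:2@104]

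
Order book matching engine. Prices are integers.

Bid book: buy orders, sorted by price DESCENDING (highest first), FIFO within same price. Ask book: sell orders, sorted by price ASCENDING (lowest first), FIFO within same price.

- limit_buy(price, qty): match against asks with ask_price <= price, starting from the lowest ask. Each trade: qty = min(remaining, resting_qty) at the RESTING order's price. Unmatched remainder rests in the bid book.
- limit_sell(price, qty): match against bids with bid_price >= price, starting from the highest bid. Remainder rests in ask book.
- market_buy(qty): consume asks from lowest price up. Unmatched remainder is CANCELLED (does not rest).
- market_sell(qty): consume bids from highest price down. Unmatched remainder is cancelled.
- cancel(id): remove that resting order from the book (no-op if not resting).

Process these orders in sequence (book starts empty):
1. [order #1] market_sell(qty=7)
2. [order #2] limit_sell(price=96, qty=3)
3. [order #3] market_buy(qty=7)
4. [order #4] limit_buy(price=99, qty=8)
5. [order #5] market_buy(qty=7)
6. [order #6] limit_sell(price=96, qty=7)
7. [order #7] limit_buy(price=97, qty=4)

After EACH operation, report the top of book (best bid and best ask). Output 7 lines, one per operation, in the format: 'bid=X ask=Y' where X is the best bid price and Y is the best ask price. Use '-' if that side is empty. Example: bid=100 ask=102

After op 1 [order #1] market_sell(qty=7): fills=none; bids=[-] asks=[-]
After op 2 [order #2] limit_sell(price=96, qty=3): fills=none; bids=[-] asks=[#2:3@96]
After op 3 [order #3] market_buy(qty=7): fills=#3x#2:3@96; bids=[-] asks=[-]
After op 4 [order #4] limit_buy(price=99, qty=8): fills=none; bids=[#4:8@99] asks=[-]
After op 5 [order #5] market_buy(qty=7): fills=none; bids=[#4:8@99] asks=[-]
After op 6 [order #6] limit_sell(price=96, qty=7): fills=#4x#6:7@99; bids=[#4:1@99] asks=[-]
After op 7 [order #7] limit_buy(price=97, qty=4): fills=none; bids=[#4:1@99 #7:4@97] asks=[-]

Answer: bid=- ask=-
bid=- ask=96
bid=- ask=-
bid=99 ask=-
bid=99 ask=-
bid=99 ask=-
bid=99 ask=-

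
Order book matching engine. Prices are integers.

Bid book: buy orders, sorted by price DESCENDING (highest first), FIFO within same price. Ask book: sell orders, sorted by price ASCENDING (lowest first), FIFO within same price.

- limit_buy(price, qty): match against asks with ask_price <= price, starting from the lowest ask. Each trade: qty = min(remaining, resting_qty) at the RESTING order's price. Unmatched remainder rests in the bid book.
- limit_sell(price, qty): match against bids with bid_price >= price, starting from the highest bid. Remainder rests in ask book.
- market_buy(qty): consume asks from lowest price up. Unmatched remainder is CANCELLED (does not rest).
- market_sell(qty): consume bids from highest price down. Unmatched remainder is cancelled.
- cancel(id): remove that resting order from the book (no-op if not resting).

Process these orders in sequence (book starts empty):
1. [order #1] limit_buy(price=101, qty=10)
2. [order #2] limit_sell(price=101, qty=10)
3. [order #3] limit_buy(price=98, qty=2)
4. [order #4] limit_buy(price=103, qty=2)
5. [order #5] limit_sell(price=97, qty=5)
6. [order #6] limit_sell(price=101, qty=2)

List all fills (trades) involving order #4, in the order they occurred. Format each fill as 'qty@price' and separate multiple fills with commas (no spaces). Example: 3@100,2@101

Answer: 2@103

Derivation:
After op 1 [order #1] limit_buy(price=101, qty=10): fills=none; bids=[#1:10@101] asks=[-]
After op 2 [order #2] limit_sell(price=101, qty=10): fills=#1x#2:10@101; bids=[-] asks=[-]
After op 3 [order #3] limit_buy(price=98, qty=2): fills=none; bids=[#3:2@98] asks=[-]
After op 4 [order #4] limit_buy(price=103, qty=2): fills=none; bids=[#4:2@103 #3:2@98] asks=[-]
After op 5 [order #5] limit_sell(price=97, qty=5): fills=#4x#5:2@103 #3x#5:2@98; bids=[-] asks=[#5:1@97]
After op 6 [order #6] limit_sell(price=101, qty=2): fills=none; bids=[-] asks=[#5:1@97 #6:2@101]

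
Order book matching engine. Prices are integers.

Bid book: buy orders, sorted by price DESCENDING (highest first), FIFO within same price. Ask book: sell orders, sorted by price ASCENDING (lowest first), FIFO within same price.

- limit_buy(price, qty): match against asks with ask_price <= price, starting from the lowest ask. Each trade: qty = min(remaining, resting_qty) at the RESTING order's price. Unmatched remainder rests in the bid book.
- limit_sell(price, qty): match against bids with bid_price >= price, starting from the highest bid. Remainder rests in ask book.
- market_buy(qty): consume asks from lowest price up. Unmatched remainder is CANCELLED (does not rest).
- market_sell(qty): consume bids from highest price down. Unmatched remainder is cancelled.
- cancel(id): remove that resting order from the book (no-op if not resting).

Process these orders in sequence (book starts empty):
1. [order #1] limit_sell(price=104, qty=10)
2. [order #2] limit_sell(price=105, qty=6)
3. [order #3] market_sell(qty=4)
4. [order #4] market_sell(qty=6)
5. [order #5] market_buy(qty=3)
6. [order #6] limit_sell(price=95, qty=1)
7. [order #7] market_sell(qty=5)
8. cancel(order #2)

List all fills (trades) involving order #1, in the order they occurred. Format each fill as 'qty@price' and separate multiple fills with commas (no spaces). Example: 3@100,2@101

Answer: 3@104

Derivation:
After op 1 [order #1] limit_sell(price=104, qty=10): fills=none; bids=[-] asks=[#1:10@104]
After op 2 [order #2] limit_sell(price=105, qty=6): fills=none; bids=[-] asks=[#1:10@104 #2:6@105]
After op 3 [order #3] market_sell(qty=4): fills=none; bids=[-] asks=[#1:10@104 #2:6@105]
After op 4 [order #4] market_sell(qty=6): fills=none; bids=[-] asks=[#1:10@104 #2:6@105]
After op 5 [order #5] market_buy(qty=3): fills=#5x#1:3@104; bids=[-] asks=[#1:7@104 #2:6@105]
After op 6 [order #6] limit_sell(price=95, qty=1): fills=none; bids=[-] asks=[#6:1@95 #1:7@104 #2:6@105]
After op 7 [order #7] market_sell(qty=5): fills=none; bids=[-] asks=[#6:1@95 #1:7@104 #2:6@105]
After op 8 cancel(order #2): fills=none; bids=[-] asks=[#6:1@95 #1:7@104]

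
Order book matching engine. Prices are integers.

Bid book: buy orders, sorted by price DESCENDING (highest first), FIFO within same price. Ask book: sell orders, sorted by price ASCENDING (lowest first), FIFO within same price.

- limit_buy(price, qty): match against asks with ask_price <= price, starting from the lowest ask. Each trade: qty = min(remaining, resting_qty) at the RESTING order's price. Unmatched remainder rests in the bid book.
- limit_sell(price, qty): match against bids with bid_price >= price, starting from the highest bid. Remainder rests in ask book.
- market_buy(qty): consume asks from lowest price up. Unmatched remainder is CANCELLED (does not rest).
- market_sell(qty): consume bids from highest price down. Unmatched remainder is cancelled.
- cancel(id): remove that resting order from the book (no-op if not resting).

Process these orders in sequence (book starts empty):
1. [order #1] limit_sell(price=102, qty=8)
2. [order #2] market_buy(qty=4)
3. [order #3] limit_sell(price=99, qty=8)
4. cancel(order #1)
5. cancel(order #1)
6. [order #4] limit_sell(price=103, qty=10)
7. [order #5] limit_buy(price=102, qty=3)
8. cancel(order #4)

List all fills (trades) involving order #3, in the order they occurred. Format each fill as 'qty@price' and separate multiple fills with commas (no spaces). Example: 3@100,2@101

After op 1 [order #1] limit_sell(price=102, qty=8): fills=none; bids=[-] asks=[#1:8@102]
After op 2 [order #2] market_buy(qty=4): fills=#2x#1:4@102; bids=[-] asks=[#1:4@102]
After op 3 [order #3] limit_sell(price=99, qty=8): fills=none; bids=[-] asks=[#3:8@99 #1:4@102]
After op 4 cancel(order #1): fills=none; bids=[-] asks=[#3:8@99]
After op 5 cancel(order #1): fills=none; bids=[-] asks=[#3:8@99]
After op 6 [order #4] limit_sell(price=103, qty=10): fills=none; bids=[-] asks=[#3:8@99 #4:10@103]
After op 7 [order #5] limit_buy(price=102, qty=3): fills=#5x#3:3@99; bids=[-] asks=[#3:5@99 #4:10@103]
After op 8 cancel(order #4): fills=none; bids=[-] asks=[#3:5@99]

Answer: 3@99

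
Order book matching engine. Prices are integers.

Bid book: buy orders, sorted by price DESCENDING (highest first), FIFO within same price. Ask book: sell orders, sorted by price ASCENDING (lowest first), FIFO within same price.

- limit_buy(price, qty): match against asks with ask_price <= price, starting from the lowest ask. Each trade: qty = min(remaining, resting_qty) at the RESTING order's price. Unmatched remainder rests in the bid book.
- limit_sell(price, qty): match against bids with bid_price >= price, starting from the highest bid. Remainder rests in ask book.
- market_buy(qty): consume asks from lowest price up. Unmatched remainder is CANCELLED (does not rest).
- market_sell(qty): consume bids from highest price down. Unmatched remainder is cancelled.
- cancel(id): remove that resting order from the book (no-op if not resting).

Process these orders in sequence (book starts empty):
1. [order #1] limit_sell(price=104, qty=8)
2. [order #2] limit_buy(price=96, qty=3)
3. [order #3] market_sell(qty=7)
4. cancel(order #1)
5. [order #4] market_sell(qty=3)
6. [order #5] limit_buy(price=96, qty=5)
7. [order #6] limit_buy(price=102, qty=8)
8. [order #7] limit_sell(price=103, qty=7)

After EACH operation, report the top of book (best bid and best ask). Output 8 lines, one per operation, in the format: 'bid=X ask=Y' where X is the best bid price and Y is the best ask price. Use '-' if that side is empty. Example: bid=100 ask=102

Answer: bid=- ask=104
bid=96 ask=104
bid=- ask=104
bid=- ask=-
bid=- ask=-
bid=96 ask=-
bid=102 ask=-
bid=102 ask=103

Derivation:
After op 1 [order #1] limit_sell(price=104, qty=8): fills=none; bids=[-] asks=[#1:8@104]
After op 2 [order #2] limit_buy(price=96, qty=3): fills=none; bids=[#2:3@96] asks=[#1:8@104]
After op 3 [order #3] market_sell(qty=7): fills=#2x#3:3@96; bids=[-] asks=[#1:8@104]
After op 4 cancel(order #1): fills=none; bids=[-] asks=[-]
After op 5 [order #4] market_sell(qty=3): fills=none; bids=[-] asks=[-]
After op 6 [order #5] limit_buy(price=96, qty=5): fills=none; bids=[#5:5@96] asks=[-]
After op 7 [order #6] limit_buy(price=102, qty=8): fills=none; bids=[#6:8@102 #5:5@96] asks=[-]
After op 8 [order #7] limit_sell(price=103, qty=7): fills=none; bids=[#6:8@102 #5:5@96] asks=[#7:7@103]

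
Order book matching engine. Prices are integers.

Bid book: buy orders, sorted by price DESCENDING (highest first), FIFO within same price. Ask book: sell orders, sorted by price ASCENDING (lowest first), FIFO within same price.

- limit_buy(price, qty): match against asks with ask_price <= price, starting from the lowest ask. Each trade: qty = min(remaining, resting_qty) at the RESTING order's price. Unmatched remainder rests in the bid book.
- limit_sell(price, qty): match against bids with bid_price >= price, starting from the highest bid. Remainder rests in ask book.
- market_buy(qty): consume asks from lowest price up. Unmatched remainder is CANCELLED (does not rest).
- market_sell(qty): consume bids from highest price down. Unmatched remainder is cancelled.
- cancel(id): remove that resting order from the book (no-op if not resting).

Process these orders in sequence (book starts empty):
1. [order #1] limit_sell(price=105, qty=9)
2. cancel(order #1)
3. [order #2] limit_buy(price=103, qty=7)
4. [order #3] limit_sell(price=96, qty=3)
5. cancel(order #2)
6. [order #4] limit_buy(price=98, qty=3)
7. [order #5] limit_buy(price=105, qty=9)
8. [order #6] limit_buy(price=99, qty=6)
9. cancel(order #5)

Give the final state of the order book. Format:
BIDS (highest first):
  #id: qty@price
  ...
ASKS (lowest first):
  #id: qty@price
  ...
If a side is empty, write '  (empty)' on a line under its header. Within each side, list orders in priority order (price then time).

Answer: BIDS (highest first):
  #6: 6@99
  #4: 3@98
ASKS (lowest first):
  (empty)

Derivation:
After op 1 [order #1] limit_sell(price=105, qty=9): fills=none; bids=[-] asks=[#1:9@105]
After op 2 cancel(order #1): fills=none; bids=[-] asks=[-]
After op 3 [order #2] limit_buy(price=103, qty=7): fills=none; bids=[#2:7@103] asks=[-]
After op 4 [order #3] limit_sell(price=96, qty=3): fills=#2x#3:3@103; bids=[#2:4@103] asks=[-]
After op 5 cancel(order #2): fills=none; bids=[-] asks=[-]
After op 6 [order #4] limit_buy(price=98, qty=3): fills=none; bids=[#4:3@98] asks=[-]
After op 7 [order #5] limit_buy(price=105, qty=9): fills=none; bids=[#5:9@105 #4:3@98] asks=[-]
After op 8 [order #6] limit_buy(price=99, qty=6): fills=none; bids=[#5:9@105 #6:6@99 #4:3@98] asks=[-]
After op 9 cancel(order #5): fills=none; bids=[#6:6@99 #4:3@98] asks=[-]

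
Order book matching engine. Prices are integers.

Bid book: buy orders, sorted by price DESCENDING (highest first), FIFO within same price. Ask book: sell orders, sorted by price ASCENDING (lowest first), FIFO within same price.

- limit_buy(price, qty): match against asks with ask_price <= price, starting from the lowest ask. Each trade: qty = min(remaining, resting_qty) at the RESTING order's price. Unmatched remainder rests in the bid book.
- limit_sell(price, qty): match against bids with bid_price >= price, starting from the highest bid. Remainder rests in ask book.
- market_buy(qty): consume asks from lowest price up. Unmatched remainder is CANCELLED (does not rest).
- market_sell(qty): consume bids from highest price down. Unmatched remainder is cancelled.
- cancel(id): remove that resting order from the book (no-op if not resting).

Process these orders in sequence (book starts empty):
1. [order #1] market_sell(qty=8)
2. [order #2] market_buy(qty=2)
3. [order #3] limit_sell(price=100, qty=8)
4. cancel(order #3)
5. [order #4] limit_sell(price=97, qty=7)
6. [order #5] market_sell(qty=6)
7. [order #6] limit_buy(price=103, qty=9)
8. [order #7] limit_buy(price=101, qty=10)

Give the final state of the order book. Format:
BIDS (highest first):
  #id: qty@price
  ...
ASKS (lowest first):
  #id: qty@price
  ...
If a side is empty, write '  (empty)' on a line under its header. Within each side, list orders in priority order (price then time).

After op 1 [order #1] market_sell(qty=8): fills=none; bids=[-] asks=[-]
After op 2 [order #2] market_buy(qty=2): fills=none; bids=[-] asks=[-]
After op 3 [order #3] limit_sell(price=100, qty=8): fills=none; bids=[-] asks=[#3:8@100]
After op 4 cancel(order #3): fills=none; bids=[-] asks=[-]
After op 5 [order #4] limit_sell(price=97, qty=7): fills=none; bids=[-] asks=[#4:7@97]
After op 6 [order #5] market_sell(qty=6): fills=none; bids=[-] asks=[#4:7@97]
After op 7 [order #6] limit_buy(price=103, qty=9): fills=#6x#4:7@97; bids=[#6:2@103] asks=[-]
After op 8 [order #7] limit_buy(price=101, qty=10): fills=none; bids=[#6:2@103 #7:10@101] asks=[-]

Answer: BIDS (highest first):
  #6: 2@103
  #7: 10@101
ASKS (lowest first):
  (empty)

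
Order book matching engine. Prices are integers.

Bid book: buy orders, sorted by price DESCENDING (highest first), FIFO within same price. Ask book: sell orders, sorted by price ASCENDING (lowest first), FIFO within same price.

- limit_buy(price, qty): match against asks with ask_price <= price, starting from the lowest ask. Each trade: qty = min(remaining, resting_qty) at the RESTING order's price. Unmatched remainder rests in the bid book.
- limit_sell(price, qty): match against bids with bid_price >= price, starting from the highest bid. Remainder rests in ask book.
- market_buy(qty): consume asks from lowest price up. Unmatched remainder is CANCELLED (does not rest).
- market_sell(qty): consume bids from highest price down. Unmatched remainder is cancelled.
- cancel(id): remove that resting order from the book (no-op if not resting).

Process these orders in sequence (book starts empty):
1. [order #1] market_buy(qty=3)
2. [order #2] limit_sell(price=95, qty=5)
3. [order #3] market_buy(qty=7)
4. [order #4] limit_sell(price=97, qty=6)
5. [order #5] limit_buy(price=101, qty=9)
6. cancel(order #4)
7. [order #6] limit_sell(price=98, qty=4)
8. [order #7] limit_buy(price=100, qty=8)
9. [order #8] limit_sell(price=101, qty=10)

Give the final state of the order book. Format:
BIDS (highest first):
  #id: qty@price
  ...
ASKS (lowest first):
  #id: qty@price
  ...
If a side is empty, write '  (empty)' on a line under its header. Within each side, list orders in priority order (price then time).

Answer: BIDS (highest first):
  #7: 7@100
ASKS (lowest first):
  #8: 10@101

Derivation:
After op 1 [order #1] market_buy(qty=3): fills=none; bids=[-] asks=[-]
After op 2 [order #2] limit_sell(price=95, qty=5): fills=none; bids=[-] asks=[#2:5@95]
After op 3 [order #3] market_buy(qty=7): fills=#3x#2:5@95; bids=[-] asks=[-]
After op 4 [order #4] limit_sell(price=97, qty=6): fills=none; bids=[-] asks=[#4:6@97]
After op 5 [order #5] limit_buy(price=101, qty=9): fills=#5x#4:6@97; bids=[#5:3@101] asks=[-]
After op 6 cancel(order #4): fills=none; bids=[#5:3@101] asks=[-]
After op 7 [order #6] limit_sell(price=98, qty=4): fills=#5x#6:3@101; bids=[-] asks=[#6:1@98]
After op 8 [order #7] limit_buy(price=100, qty=8): fills=#7x#6:1@98; bids=[#7:7@100] asks=[-]
After op 9 [order #8] limit_sell(price=101, qty=10): fills=none; bids=[#7:7@100] asks=[#8:10@101]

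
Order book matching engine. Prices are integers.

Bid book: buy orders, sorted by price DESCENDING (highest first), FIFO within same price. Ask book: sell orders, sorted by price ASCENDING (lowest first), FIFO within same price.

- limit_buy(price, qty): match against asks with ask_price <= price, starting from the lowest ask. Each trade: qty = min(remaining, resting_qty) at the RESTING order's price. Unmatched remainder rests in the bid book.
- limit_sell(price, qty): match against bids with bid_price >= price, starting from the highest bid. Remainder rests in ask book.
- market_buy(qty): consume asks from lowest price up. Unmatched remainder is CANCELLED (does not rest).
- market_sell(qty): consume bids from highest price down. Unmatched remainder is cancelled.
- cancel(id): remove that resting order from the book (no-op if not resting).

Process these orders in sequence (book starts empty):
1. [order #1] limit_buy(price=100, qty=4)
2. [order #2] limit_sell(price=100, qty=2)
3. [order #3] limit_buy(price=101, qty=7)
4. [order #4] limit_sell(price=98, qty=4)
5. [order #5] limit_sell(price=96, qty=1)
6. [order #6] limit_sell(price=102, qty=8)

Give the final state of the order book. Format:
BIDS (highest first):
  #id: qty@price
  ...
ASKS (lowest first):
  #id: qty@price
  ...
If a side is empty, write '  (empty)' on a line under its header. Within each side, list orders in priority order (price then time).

After op 1 [order #1] limit_buy(price=100, qty=4): fills=none; bids=[#1:4@100] asks=[-]
After op 2 [order #2] limit_sell(price=100, qty=2): fills=#1x#2:2@100; bids=[#1:2@100] asks=[-]
After op 3 [order #3] limit_buy(price=101, qty=7): fills=none; bids=[#3:7@101 #1:2@100] asks=[-]
After op 4 [order #4] limit_sell(price=98, qty=4): fills=#3x#4:4@101; bids=[#3:3@101 #1:2@100] asks=[-]
After op 5 [order #5] limit_sell(price=96, qty=1): fills=#3x#5:1@101; bids=[#3:2@101 #1:2@100] asks=[-]
After op 6 [order #6] limit_sell(price=102, qty=8): fills=none; bids=[#3:2@101 #1:2@100] asks=[#6:8@102]

Answer: BIDS (highest first):
  #3: 2@101
  #1: 2@100
ASKS (lowest first):
  #6: 8@102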